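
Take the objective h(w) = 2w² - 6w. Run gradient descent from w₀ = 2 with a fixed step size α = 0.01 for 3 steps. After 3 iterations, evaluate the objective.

-4.108621105152

h′(w) = 4w - 6
Step 1: h′(2) = 2; w₁ = 2 − 0.01·2 = 1.98
Step 2: h′(1.98) = 1.92; w₂ = 1.98 − 0.01·1.92 = 1.9608
Step 3: h′(1.9608) = 1.8432; w₃ = 1.9608 − 0.01·1.8432 = 1.942368
h(1.942368) = -4.108621105152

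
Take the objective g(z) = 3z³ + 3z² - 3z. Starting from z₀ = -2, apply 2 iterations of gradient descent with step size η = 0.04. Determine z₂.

-4.942016

g′(z) = 9z² + 6z - 3
Step 1: g′(-2) = 21; z₁ = -2 − 0.04·21 = -2.84
Step 2: g′(-2.84) = 52.5504; z₂ = -2.84 − 0.04·52.5504 = -4.942016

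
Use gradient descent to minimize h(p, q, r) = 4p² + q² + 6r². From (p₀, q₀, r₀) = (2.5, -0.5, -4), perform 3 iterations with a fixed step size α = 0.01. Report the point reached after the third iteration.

∇h = (8p, 2q, 12r)
(p₁, q₁, r₁) = (2.5, -0.5, -4) − 0.01·(20, -1, -48) = (2.3, -0.49, -3.52)
(p₂, q₂, r₂) = (2.3, -0.49, -3.52) − 0.01·(18.4, -0.98, -42.24) = (2.116, -0.4802, -3.0976)
(p₃, q₃, r₃) = (2.116, -0.4802, -3.0976) − 0.01·(16.928, -0.9604, -37.1712) = (1.94672, -0.470596, -2.725888)

(1.94672, -0.470596, -2.725888)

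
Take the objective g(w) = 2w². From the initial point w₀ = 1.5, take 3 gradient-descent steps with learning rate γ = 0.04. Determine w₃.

g′(w) = 4w
w₁ = 1.5 − 0.04·6 = 1.26
w₂ = 1.26 − 0.04·5.04 = 1.0584
w₃ = 1.0584 − 0.04·4.2336 = 0.889056

0.889056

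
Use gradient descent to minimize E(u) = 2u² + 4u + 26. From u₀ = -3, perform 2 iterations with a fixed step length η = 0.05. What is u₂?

E′(u) = 4u + 4
u₁ = -3 − 0.05·(-8) = -2.6
u₂ = -2.6 − 0.05·(-6.4) = -2.28

-2.28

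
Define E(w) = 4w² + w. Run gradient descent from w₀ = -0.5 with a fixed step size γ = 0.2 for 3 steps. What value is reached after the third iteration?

-0.044

E′(w) = 8w + 1
Step 1: E′(-0.5) = -3; w₁ = -0.5 − 0.2·(-3) = 0.1
Step 2: E′(0.1) = 1.8; w₂ = 0.1 − 0.2·1.8 = -0.26
Step 3: E′(-0.26) = -1.08; w₃ = -0.26 − 0.2·(-1.08) = -0.044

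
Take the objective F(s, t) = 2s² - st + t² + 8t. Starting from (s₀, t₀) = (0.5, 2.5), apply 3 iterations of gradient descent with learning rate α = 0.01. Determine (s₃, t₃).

∇F = (4s - t, -s + 2t + 8)
(s₁, t₁) = (0.5, 2.5) − 0.01·(-0.5, 12.5) = (0.505, 2.375)
(s₂, t₂) = (0.505, 2.375) − 0.01·(-0.355, 12.245) = (0.50855, 2.25255)
(s₃, t₃) = (0.50855, 2.25255) − 0.01·(-0.21835, 11.99655) = (0.5107335, 2.1325845)

(0.5107335, 2.1325845)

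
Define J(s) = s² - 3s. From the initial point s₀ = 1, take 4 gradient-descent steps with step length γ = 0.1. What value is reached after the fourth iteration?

1.2952

J′(s) = 2s - 3
s₁ = 1 − 0.1·(-1) = 1.1
s₂ = 1.1 − 0.1·(-0.8) = 1.18
s₃ = 1.18 − 0.1·(-0.64) = 1.244
s₄ = 1.244 − 0.1·(-0.512) = 1.2952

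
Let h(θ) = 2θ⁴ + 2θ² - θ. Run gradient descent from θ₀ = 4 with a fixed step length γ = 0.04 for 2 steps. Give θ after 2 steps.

h′(θ) = 8θ³ + 4θ - 1
Step 1: h′(4) = 527; θ₁ = 4 − 0.04·527 = -17.08
Step 2: h′(-17.08) = -39930.815296; θ₂ = -17.08 − 0.04·(-39930.815296) = 1580.15261184

1580.15261184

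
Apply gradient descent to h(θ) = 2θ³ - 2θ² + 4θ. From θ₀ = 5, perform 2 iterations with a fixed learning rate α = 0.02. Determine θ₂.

h′(θ) = 6θ² - 4θ + 4
θ₁ = 5 − 0.02·134 = 2.32
θ₂ = 2.32 − 0.02·27.0144 = 1.779712

1.779712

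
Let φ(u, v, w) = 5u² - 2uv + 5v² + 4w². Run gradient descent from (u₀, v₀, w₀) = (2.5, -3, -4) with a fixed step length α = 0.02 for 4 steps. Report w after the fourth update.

∇φ = (10u - 2v, -2u + 10v, 8w)
Step 1: at (2.5, -3, -4), ∇φ = (31, -35, -32) → (2.5, -3, -4) − 0.02·(31, -35, -32) = (1.88, -2.3, -3.36)
Step 2: at (1.88, -2.3, -3.36), ∇φ = (23.4, -26.76, -26.88) → (1.88, -2.3, -3.36) − 0.02·(23.4, -26.76, -26.88) = (1.412, -1.7648, -2.8224)
Step 3: at (1.412, -1.7648, -2.8224), ∇φ = (17.6496, -20.472, -22.5792) → (1.412, -1.7648, -2.8224) − 0.02·(17.6496, -20.472, -22.5792) = (1.059008, -1.35536, -2.370816)
Step 4: at (1.059008, -1.35536, -2.370816), ∇φ = (13.3008, -15.671616, -18.966528) → (1.059008, -1.35536, -2.370816) − 0.02·(13.3008, -15.671616, -18.966528) = (0.792992, -1.04192768, -1.99148544)
w = -1.99148544

-1.99148544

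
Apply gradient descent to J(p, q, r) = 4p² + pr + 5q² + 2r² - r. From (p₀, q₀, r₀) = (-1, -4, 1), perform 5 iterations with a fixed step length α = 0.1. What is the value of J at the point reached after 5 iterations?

-0.1141022052

∇J = (8p + r, 10q, p + 4r - 1)
Step 1: at (-1, -4, 1), ∇J = (-7, -40, 2) → (-1, -4, 1) − 0.1·(-7, -40, 2) = (-0.3, 0, 0.8)
Step 2: at (-0.3, 0, 0.8), ∇J = (-1.6, 0, 1.9) → (-0.3, 0, 0.8) − 0.1·(-1.6, 0, 1.9) = (-0.14, 0, 0.61)
Step 3: at (-0.14, 0, 0.61), ∇J = (-0.51, 0, 1.3) → (-0.14, 0, 0.61) − 0.1·(-0.51, 0, 1.3) = (-0.089, 0, 0.48)
Step 4: at (-0.089, 0, 0.48), ∇J = (-0.232, 0, 0.831) → (-0.089, 0, 0.48) − 0.1·(-0.232, 0, 0.831) = (-0.0658, 0, 0.3969)
Step 5: at (-0.0658, 0, 0.3969), ∇J = (-0.1295, 0, 0.5218) → (-0.0658, 0, 0.3969) − 0.1·(-0.1295, 0, 0.5218) = (-0.05285, 0, 0.34472)
J(-0.05285, 0, 0.34472) = -0.1141022052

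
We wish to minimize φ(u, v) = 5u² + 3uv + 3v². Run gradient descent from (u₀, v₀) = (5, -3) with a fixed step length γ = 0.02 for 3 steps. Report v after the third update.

-2.708664

∇φ = (10u + 3v, 3u + 6v)
Step 1: at (5, -3), ∇φ = (41, -3) → (5, -3) − 0.02·(41, -3) = (4.18, -2.94)
Step 2: at (4.18, -2.94), ∇φ = (32.98, -5.1) → (4.18, -2.94) − 0.02·(32.98, -5.1) = (3.5204, -2.838)
Step 3: at (3.5204, -2.838), ∇φ = (26.69, -6.4668) → (3.5204, -2.838) − 0.02·(26.69, -6.4668) = (2.9866, -2.708664)
v = -2.708664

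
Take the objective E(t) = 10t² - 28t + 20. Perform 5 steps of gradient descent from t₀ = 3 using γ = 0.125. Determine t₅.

E′(t) = 20t - 28
t₁ = 3 − 0.125·32 = -1
t₂ = -1 − 0.125·(-48) = 5
t₃ = 5 − 0.125·72 = -4
t₄ = -4 − 0.125·(-108) = 9.5
t₅ = 9.5 − 0.125·162 = -10.75

-10.75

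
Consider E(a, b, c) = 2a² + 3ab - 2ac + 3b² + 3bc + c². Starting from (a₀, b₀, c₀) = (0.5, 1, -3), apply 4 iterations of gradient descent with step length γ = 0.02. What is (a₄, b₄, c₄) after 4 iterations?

(-0.27515696, 1.14543472, -2.75878608)

∇E = (4a + 3b - 2c, 3a + 6b + 3c, -2a + 3b + 2c)
Step 1: at (0.5, 1, -3), ∇E = (11, -1.5, -4) → (0.5, 1, -3) − 0.02·(11, -1.5, -4) = (0.28, 1.03, -2.92)
Step 2: at (0.28, 1.03, -2.92), ∇E = (10.05, -1.74, -3.31) → (0.28, 1.03, -2.92) − 0.02·(10.05, -1.74, -3.31) = (0.079, 1.0648, -2.8538)
Step 3: at (0.079, 1.0648, -2.8538), ∇E = (9.218, -1.9356, -2.6712) → (0.079, 1.0648, -2.8538) − 0.02·(9.218, -1.9356, -2.6712) = (-0.10536, 1.103512, -2.800376)
Step 4: at (-0.10536, 1.103512, -2.800376), ∇E = (8.489848, -2.096136, -2.079496) → (-0.10536, 1.103512, -2.800376) − 0.02·(8.489848, -2.096136, -2.079496) = (-0.27515696, 1.14543472, -2.75878608)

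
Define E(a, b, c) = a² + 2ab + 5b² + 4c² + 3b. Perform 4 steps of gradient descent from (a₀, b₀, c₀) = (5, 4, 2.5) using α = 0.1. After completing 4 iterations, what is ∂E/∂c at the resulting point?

0.032

∇E = (2a + 2b, 2a + 10b + 3, 8c)
Step 1: at (5, 4, 2.5), ∇E = (18, 53, 20) → (5, 4, 2.5) − 0.1·(18, 53, 20) = (3.2, -1.3, 0.5)
Step 2: at (3.2, -1.3, 0.5), ∇E = (3.8, -3.6, 4) → (3.2, -1.3, 0.5) − 0.1·(3.8, -3.6, 4) = (2.82, -0.94, 0.1)
Step 3: at (2.82, -0.94, 0.1), ∇E = (3.76, -0.76, 0.8) → (2.82, -0.94, 0.1) − 0.1·(3.76, -0.76, 0.8) = (2.444, -0.864, 0.02)
Step 4: at (2.444, -0.864, 0.02), ∇E = (3.16, -0.752, 0.16) → (2.444, -0.864, 0.02) − 0.1·(3.16, -0.752, 0.16) = (2.128, -0.7888, 0.004)
∂E/∂c at (2.128, -0.7888, 0.004) = 0.032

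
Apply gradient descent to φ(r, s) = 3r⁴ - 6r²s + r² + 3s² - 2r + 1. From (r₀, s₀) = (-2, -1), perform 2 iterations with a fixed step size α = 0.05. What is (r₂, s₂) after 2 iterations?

∇φ = (12r³ - 12rs + 2r - 2, -6r² + 6s)
(r₁, s₁) = (-2, -1) − 0.05·(-126, -30) = (4.3, 0.5)
(r₂, s₂) = (4.3, 0.5) − 0.05·(934.884, -107.94) = (-42.4442, 5.897)

(-42.4442, 5.897)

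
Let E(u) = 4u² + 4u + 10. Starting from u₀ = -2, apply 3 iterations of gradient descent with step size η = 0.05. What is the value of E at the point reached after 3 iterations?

E′(u) = 8u + 4
Step 1: E′(-2) = -12; u₁ = -2 − 0.05·(-12) = -1.4
Step 2: E′(-1.4) = -7.2; u₂ = -1.4 − 0.05·(-7.2) = -1.04
Step 3: E′(-1.04) = -4.32; u₃ = -1.04 − 0.05·(-4.32) = -0.824
E(-0.824) = 9.419904

9.419904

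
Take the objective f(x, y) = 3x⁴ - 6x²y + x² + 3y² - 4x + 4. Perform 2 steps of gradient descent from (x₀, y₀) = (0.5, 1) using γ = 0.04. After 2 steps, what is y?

∇f = (12x³ - 12xy + 2x - 4, -6x² + 6y)
Step 1: at (0.5, 1), ∇f = (-7.5, 4.5) → (0.5, 1) − 0.04·(-7.5, 4.5) = (0.8, 0.82)
Step 2: at (0.8, 0.82), ∇f = (-4.128, 1.08) → (0.8, 0.82) − 0.04·(-4.128, 1.08) = (0.96512, 0.7768)
y = 0.7768

0.7768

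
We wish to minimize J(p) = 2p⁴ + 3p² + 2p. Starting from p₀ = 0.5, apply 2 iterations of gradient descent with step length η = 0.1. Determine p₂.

-0.2392

J′(p) = 8p³ + 6p + 2
p₁ = 0.5 − 0.1·6 = -0.1
p₂ = -0.1 − 0.1·1.392 = -0.2392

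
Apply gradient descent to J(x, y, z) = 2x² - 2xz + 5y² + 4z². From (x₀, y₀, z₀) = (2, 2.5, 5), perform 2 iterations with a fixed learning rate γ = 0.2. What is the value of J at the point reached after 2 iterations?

54.1876

∇J = (4x - 2z, 10y, -2x + 8z)
Step 1: at (2, 2.5, 5), ∇J = (-2, 25, 36) → (2, 2.5, 5) − 0.2·(-2, 25, 36) = (2.4, -2.5, -2.2)
Step 2: at (2.4, -2.5, -2.2), ∇J = (14, -25, -22.4) → (2.4, -2.5, -2.2) − 0.2·(14, -25, -22.4) = (-0.4, 2.5, 2.28)
J(-0.4, 2.5, 2.28) = 54.1876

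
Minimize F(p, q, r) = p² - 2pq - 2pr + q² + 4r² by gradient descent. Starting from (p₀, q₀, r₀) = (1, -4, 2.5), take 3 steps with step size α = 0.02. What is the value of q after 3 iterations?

-3.435616

∇F = (2p - 2q - 2r, -2p + 2q, -2p + 8r)
(p₁, q₁, r₁) = (1, -4, 2.5) − 0.02·(5, -10, 18) = (0.9, -3.8, 2.14)
(p₂, q₂, r₂) = (0.9, -3.8, 2.14) − 0.02·(5.12, -9.4, 15.32) = (0.7976, -3.612, 1.8336)
(p₃, q₃, r₃) = (0.7976, -3.612, 1.8336) − 0.02·(5.152, -8.8192, 13.0736) = (0.69456, -3.435616, 1.572128)
q = -3.435616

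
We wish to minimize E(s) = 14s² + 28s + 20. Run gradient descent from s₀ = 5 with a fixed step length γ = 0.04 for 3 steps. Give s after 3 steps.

-1.010368

E′(s) = 28s + 28
s₁ = 5 − 0.04·168 = -1.72
s₂ = -1.72 − 0.04·(-20.16) = -0.9136
s₃ = -0.9136 − 0.04·2.4192 = -1.010368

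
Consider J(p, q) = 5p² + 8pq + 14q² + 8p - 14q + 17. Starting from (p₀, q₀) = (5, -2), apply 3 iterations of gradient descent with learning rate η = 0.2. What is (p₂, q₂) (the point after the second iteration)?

∇J = (10p + 8q + 8, 8p + 28q - 14)
Step 1: at (5, -2), ∇J = (42, -30) → (5, -2) − 0.2·(42, -30) = (-3.4, 4)
Step 2: at (-3.4, 4), ∇J = (6, 70.8) → (-3.4, 4) − 0.2·(6, 70.8) = (-4.6, -10.16)

(-4.6, -10.16)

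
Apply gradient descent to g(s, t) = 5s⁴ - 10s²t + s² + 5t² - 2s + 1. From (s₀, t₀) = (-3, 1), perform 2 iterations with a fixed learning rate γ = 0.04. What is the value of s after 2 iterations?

-3535.9982464

∇g = (20s³ - 20st + 2s - 2, -10s² + 10t)
(s₁, t₁) = (-3, 1) − 0.04·(-488, -80) = (16.52, 4.2)
(s₂, t₂) = (16.52, 4.2) − 0.04·(88812.95616, -2687.104) = (-3535.9982464, 111.68416)
s = -3535.9982464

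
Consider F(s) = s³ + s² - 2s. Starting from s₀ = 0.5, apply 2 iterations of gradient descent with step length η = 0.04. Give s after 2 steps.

F′(s) = 3s² + 2s - 2
Step 1: F′(0.5) = -0.25; s₁ = 0.5 − 0.04·(-0.25) = 0.51
Step 2: F′(0.51) = -0.1997; s₂ = 0.51 − 0.04·(-0.1997) = 0.517988

0.517988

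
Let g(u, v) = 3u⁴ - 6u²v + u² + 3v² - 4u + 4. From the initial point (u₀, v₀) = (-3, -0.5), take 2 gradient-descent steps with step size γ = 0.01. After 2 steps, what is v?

0.082024

∇g = (12u³ - 12uv + 2u - 4, -6u² + 6v)
Step 1: at (-3, -0.5), ∇g = (-352, -57) → (-3, -0.5) − 0.01·(-352, -57) = (0.52, 0.07)
Step 2: at (0.52, 0.07), ∇g = (-1.709504, -1.2024) → (0.52, 0.07) − 0.01·(-1.709504, -1.2024) = (0.53709504, 0.082024)
v = 0.082024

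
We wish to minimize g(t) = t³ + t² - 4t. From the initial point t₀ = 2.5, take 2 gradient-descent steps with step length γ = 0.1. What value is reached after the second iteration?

g′(t) = 3t² + 2t - 4
Step 1: g′(2.5) = 19.75; t₁ = 2.5 − 0.1·19.75 = 0.525
Step 2: g′(0.525) = -2.123125; t₂ = 0.525 − 0.1·(-2.123125) = 0.7373125

0.7373125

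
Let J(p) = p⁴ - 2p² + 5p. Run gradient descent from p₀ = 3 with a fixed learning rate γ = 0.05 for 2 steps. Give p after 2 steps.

J′(p) = 4p³ - 4p + 5
p₁ = 3 − 0.05·101 = -2.05
p₂ = -2.05 − 0.05·(-21.2605) = -0.986975

-0.986975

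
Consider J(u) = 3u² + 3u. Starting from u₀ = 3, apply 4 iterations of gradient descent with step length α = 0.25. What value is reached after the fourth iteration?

J′(u) = 6u + 3
u₁ = 3 − 0.25·21 = -2.25
u₂ = -2.25 − 0.25·(-10.5) = 0.375
u₃ = 0.375 − 0.25·5.25 = -0.9375
u₄ = -0.9375 − 0.25·(-2.625) = -0.28125

-0.28125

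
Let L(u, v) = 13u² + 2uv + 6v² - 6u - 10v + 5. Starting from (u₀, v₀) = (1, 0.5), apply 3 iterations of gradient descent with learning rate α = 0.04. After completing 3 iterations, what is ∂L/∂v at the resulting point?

-0.726784

∇L = (26u + 2v - 6, 2u + 12v - 10)
Step 1: at (1, 0.5), ∇L = (21, -2) → (1, 0.5) − 0.04·(21, -2) = (0.16, 0.58)
Step 2: at (0.16, 0.58), ∇L = (-0.68, -2.72) → (0.16, 0.58) − 0.04·(-0.68, -2.72) = (0.1872, 0.6888)
Step 3: at (0.1872, 0.6888), ∇L = (0.2448, -1.36) → (0.1872, 0.6888) − 0.04·(0.2448, -1.36) = (0.177408, 0.7432)
∂L/∂v at (0.177408, 0.7432) = -0.726784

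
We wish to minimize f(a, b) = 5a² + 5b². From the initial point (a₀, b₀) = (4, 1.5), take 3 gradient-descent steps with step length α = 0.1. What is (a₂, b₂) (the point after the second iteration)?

(0, 0)

∇f = (10a, 10b)
(a₁, b₁) = (4, 1.5) − 0.1·(40, 15) = (0, 0)
(a₂, b₂) = (0, 0) − 0.1·(0, 0) = (0, 0)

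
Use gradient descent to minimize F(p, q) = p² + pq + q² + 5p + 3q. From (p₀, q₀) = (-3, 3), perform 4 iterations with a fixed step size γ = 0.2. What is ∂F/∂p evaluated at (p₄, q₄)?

∇F = (2p + q + 5, p + 2q + 3)
(p₁, q₁) = (-3, 3) − 0.2·(2, 6) = (-3.4, 1.8)
(p₂, q₂) = (-3.4, 1.8) − 0.2·(0, 3.2) = (-3.4, 1.16)
(p₃, q₃) = (-3.4, 1.16) − 0.2·(-0.64, 1.92) = (-3.272, 0.776)
(p₄, q₄) = (-3.272, 0.776) − 0.2·(-0.768, 1.28) = (-3.1184, 0.52)
∂F/∂p at (-3.1184, 0.52) = -0.7168

-0.7168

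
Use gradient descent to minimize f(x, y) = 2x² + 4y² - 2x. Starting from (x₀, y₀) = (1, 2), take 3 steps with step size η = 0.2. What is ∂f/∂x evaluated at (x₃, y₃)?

∇f = (4x - 2, 8y)
Step 1: at (1, 2), ∇f = (2, 16) → (1, 2) − 0.2·(2, 16) = (0.6, -1.2)
Step 2: at (0.6, -1.2), ∇f = (0.4, -9.6) → (0.6, -1.2) − 0.2·(0.4, -9.6) = (0.52, 0.72)
Step 3: at (0.52, 0.72), ∇f = (0.08, 5.76) → (0.52, 0.72) − 0.2·(0.08, 5.76) = (0.504, -0.432)
∂f/∂x at (0.504, -0.432) = 0.016

0.016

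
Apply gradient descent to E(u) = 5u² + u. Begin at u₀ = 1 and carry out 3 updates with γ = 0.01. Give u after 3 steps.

0.7019

E′(u) = 10u + 1
u₁ = 1 − 0.01·11 = 0.89
u₂ = 0.89 − 0.01·9.9 = 0.791
u₃ = 0.791 − 0.01·8.91 = 0.7019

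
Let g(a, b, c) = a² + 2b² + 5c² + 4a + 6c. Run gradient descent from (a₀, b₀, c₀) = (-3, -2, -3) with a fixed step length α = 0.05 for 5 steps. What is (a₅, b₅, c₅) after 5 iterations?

∇g = (2a + 4, 4b, 10c + 6)
(a₁, b₁, c₁) = (-3, -2, -3) − 0.05·(-2, -8, -24) = (-2.9, -1.6, -1.8)
(a₂, b₂, c₂) = (-2.9, -1.6, -1.8) − 0.05·(-1.8, -6.4, -12) = (-2.81, -1.28, -1.2)
(a₃, b₃, c₃) = (-2.81, -1.28, -1.2) − 0.05·(-1.62, -5.12, -6) = (-2.729, -1.024, -0.9)
(a₄, b₄, c₄) = (-2.729, -1.024, -0.9) − 0.05·(-1.458, -4.096, -3) = (-2.6561, -0.8192, -0.75)
(a₅, b₅, c₅) = (-2.6561, -0.8192, -0.75) − 0.05·(-1.3122, -3.2768, -1.5) = (-2.59049, -0.65536, -0.675)

(-2.59049, -0.65536, -0.675)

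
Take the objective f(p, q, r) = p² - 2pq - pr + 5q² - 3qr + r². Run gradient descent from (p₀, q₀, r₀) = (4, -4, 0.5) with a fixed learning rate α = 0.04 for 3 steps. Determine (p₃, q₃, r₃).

(2.644192, -0.316, 0.02704)

∇f = (2p - 2q - r, -2p + 10q - 3r, -p - 3q + 2r)
Step 1: at (4, -4, 0.5), ∇f = (15.5, -49.5, 9) → (4, -4, 0.5) − 0.04·(15.5, -49.5, 9) = (3.38, -2.02, 0.14)
Step 2: at (3.38, -2.02, 0.14), ∇f = (10.66, -27.38, 2.96) → (3.38, -2.02, 0.14) − 0.04·(10.66, -27.38, 2.96) = (2.9536, -0.9248, 0.0216)
Step 3: at (2.9536, -0.9248, 0.0216), ∇f = (7.7352, -15.22, -0.136) → (2.9536, -0.9248, 0.0216) − 0.04·(7.7352, -15.22, -0.136) = (2.644192, -0.316, 0.02704)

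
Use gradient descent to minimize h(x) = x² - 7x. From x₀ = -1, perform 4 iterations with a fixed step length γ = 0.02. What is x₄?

-0.32205952

h′(x) = 2x - 7
x₁ = -1 − 0.02·(-9) = -0.82
x₂ = -0.82 − 0.02·(-8.64) = -0.6472
x₃ = -0.6472 − 0.02·(-8.2944) = -0.481312
x₄ = -0.481312 − 0.02·(-7.962624) = -0.32205952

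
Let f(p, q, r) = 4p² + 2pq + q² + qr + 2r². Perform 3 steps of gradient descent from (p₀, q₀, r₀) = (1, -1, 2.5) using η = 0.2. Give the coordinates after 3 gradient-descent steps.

∇f = (8p + 2q, 2p + 2q + r, q + 4r)
Step 1: at (1, -1, 2.5), ∇f = (6, 2.5, 9) → (1, -1, 2.5) − 0.2·(6, 2.5, 9) = (-0.2, -1.5, 0.7)
Step 2: at (-0.2, -1.5, 0.7), ∇f = (-4.6, -2.7, 1.3) → (-0.2, -1.5, 0.7) − 0.2·(-4.6, -2.7, 1.3) = (0.72, -0.96, 0.44)
Step 3: at (0.72, -0.96, 0.44), ∇f = (3.84, -0.04, 0.8) → (0.72, -0.96, 0.44) − 0.2·(3.84, -0.04, 0.8) = (-0.048, -0.952, 0.28)

(-0.048, -0.952, 0.28)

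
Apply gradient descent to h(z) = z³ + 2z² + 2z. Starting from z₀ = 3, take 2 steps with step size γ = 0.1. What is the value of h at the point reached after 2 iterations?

-1.283818567

h′(z) = 3z² + 4z + 2
z₁ = 3 − 0.1·41 = -1.1
z₂ = -1.1 − 0.1·1.23 = -1.223
h(-1.223) = -1.283818567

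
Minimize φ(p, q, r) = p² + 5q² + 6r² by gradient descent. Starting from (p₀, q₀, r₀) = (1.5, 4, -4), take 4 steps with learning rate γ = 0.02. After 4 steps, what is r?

∇φ = (2p, 10q, 12r)
(p₁, q₁, r₁) = (1.5, 4, -4) − 0.02·(3, 40, -48) = (1.44, 3.2, -3.04)
(p₂, q₂, r₂) = (1.44, 3.2, -3.04) − 0.02·(2.88, 32, -36.48) = (1.3824, 2.56, -2.3104)
(p₃, q₃, r₃) = (1.3824, 2.56, -2.3104) − 0.02·(2.7648, 25.6, -27.7248) = (1.327104, 2.048, -1.755904)
(p₄, q₄, r₄) = (1.327104, 2.048, -1.755904) − 0.02·(2.654208, 20.48, -21.070848) = (1.27401984, 1.6384, -1.33448704)
r = -1.33448704

-1.33448704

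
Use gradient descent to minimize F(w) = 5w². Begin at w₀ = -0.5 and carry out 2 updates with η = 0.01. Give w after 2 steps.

F′(w) = 10w
w₁ = -0.5 − 0.01·(-5) = -0.45
w₂ = -0.45 − 0.01·(-4.5) = -0.405

-0.405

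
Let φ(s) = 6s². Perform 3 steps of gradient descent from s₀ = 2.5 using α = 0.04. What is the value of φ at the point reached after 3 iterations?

0.7413978624

φ′(s) = 12s
Step 1: φ′(2.5) = 30; s₁ = 2.5 − 0.04·30 = 1.3
Step 2: φ′(1.3) = 15.6; s₂ = 1.3 − 0.04·15.6 = 0.676
Step 3: φ′(0.676) = 8.112; s₃ = 0.676 − 0.04·8.112 = 0.35152
φ(0.35152) = 0.7413978624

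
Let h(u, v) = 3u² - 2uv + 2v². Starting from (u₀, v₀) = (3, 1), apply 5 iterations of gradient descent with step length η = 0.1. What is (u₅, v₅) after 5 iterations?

∇h = (6u - 2v, -2u + 4v)
(u₁, v₁) = (3, 1) − 0.1·(16, -2) = (1.4, 1.2)
(u₂, v₂) = (1.4, 1.2) − 0.1·(6, 2) = (0.8, 1)
(u₃, v₃) = (0.8, 1) − 0.1·(2.8, 2.4) = (0.52, 0.76)
(u₄, v₄) = (0.52, 0.76) − 0.1·(1.6, 2) = (0.36, 0.56)
(u₅, v₅) = (0.36, 0.56) − 0.1·(1.04, 1.52) = (0.256, 0.408)

(0.256, 0.408)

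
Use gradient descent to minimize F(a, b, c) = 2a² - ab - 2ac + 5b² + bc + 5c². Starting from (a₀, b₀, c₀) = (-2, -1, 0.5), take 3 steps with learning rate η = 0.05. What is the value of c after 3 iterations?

-0.149625

∇F = (4a - b - 2c, -a + 10b + c, -2a + b + 10c)
(a₁, b₁, c₁) = (-2, -1, 0.5) − 0.05·(-8, -7.5, 8) = (-1.6, -0.625, 0.1)
(a₂, b₂, c₂) = (-1.6, -0.625, 0.1) − 0.05·(-5.975, -4.55, 3.575) = (-1.30125, -0.3975, -0.07875)
(a₃, b₃, c₃) = (-1.30125, -0.3975, -0.07875) − 0.05·(-4.65, -2.7525, 1.4175) = (-1.06875, -0.259875, -0.149625)
c = -0.149625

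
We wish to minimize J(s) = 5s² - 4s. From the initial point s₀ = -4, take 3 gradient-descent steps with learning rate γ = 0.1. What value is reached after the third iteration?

J′(s) = 10s - 4
s₁ = -4 − 0.1·(-44) = 0.4
s₂ = 0.4 − 0.1·0 = 0.4
s₃ = 0.4 − 0.1·0 = 0.4

0.4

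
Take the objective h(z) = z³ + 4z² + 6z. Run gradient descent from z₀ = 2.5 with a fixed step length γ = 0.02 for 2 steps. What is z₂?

1.0736385

h′(z) = 3z² + 8z + 6
z₁ = 2.5 − 0.02·44.75 = 1.605
z₂ = 1.605 − 0.02·26.568075 = 1.0736385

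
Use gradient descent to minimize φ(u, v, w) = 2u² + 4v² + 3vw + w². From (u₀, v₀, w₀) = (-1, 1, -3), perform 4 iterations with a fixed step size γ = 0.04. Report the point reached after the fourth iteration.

(-0.49787136, 1.03465984, -2.59034112)

∇φ = (4u, 8v + 3w, 3v + 2w)
(u₁, v₁, w₁) = (-1, 1, -3) − 0.04·(-4, -1, -3) = (-0.84, 1.04, -2.88)
(u₂, v₂, w₂) = (-0.84, 1.04, -2.88) − 0.04·(-3.36, -0.32, -2.64) = (-0.7056, 1.0528, -2.7744)
(u₃, v₃, w₃) = (-0.7056, 1.0528, -2.7744) − 0.04·(-2.8224, 0.0992, -2.3904) = (-0.592704, 1.048832, -2.678784)
(u₄, v₄, w₄) = (-0.592704, 1.048832, -2.678784) − 0.04·(-2.370816, 0.354304, -2.211072) = (-0.49787136, 1.03465984, -2.59034112)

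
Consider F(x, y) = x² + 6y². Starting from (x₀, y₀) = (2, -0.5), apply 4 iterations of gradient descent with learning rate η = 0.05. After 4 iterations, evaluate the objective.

∇F = (2x, 12y)
Step 1: at (2, -0.5), ∇F = (4, -6) → (2, -0.5) − 0.05·(4, -6) = (1.8, -0.2)
Step 2: at (1.8, -0.2), ∇F = (3.6, -2.4) → (1.8, -0.2) − 0.05·(3.6, -2.4) = (1.62, -0.08)
Step 3: at (1.62, -0.08), ∇F = (3.24, -0.96) → (1.62, -0.08) − 0.05·(3.24, -0.96) = (1.458, -0.032)
Step 4: at (1.458, -0.032), ∇F = (2.916, -0.384) → (1.458, -0.032) − 0.05·(2.916, -0.384) = (1.3122, -0.0128)
F(1.3122, -0.0128) = 1.72285188

1.72285188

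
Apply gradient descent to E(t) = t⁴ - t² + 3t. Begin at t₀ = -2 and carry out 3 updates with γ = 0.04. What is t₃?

-1.06322176

E′(t) = 4t³ - 2t + 3
t₁ = -2 − 0.04·(-25) = -1
t₂ = -1 − 0.04·1 = -1.04
t₃ = -1.04 − 0.04·0.580544 = -1.06322176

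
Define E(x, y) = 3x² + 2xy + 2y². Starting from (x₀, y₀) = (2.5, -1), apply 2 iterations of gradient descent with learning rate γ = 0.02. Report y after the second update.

-1.028

∇E = (6x + 2y, 2x + 4y)
Step 1: at (2.5, -1), ∇E = (13, 1) → (2.5, -1) − 0.02·(13, 1) = (2.24, -1.02)
Step 2: at (2.24, -1.02), ∇E = (11.4, 0.4) → (2.24, -1.02) − 0.02·(11.4, 0.4) = (2.012, -1.028)
y = -1.028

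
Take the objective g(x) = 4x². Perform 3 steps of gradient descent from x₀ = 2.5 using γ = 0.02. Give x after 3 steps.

1.48176

g′(x) = 8x
x₁ = 2.5 − 0.02·20 = 2.1
x₂ = 2.1 − 0.02·16.8 = 1.764
x₃ = 1.764 − 0.02·14.112 = 1.48176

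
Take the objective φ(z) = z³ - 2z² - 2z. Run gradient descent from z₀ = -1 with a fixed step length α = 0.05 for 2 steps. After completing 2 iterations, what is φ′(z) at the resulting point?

φ′(z) = 3z² - 4z - 2
Step 1: φ′(-1) = 5; z₁ = -1 − 0.05·5 = -1.25
Step 2: φ′(-1.25) = 7.6875; z₂ = -1.25 − 0.05·7.6875 = -1.634375
φ′(z) at (-1.634375) = 12.551044921875

12.551044921875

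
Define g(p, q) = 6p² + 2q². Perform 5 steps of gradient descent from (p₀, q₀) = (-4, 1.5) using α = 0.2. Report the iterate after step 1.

(5.6, 0.3)

∇g = (12p, 4q)
Step 1: at (-4, 1.5), ∇g = (-48, 6) → (-4, 1.5) − 0.2·(-48, 6) = (5.6, 0.3)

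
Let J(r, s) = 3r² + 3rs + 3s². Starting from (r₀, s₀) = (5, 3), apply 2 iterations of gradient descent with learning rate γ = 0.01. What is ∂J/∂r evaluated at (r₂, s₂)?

∇J = (6r + 3s, 3r + 6s)
(r₁, s₁) = (5, 3) − 0.01·(39, 33) = (4.61, 2.67)
(r₂, s₂) = (4.61, 2.67) − 0.01·(35.67, 29.85) = (4.2533, 2.3715)
∂J/∂r at (4.2533, 2.3715) = 32.6343

32.6343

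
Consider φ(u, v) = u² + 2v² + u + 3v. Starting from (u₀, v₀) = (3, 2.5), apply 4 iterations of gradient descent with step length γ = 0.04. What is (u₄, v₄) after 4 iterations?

(2.00737536, 0.86808192)

∇φ = (2u + 1, 4v + 3)
Step 1: at (3, 2.5), ∇φ = (7, 13) → (3, 2.5) − 0.04·(7, 13) = (2.72, 1.98)
Step 2: at (2.72, 1.98), ∇φ = (6.44, 10.92) → (2.72, 1.98) − 0.04·(6.44, 10.92) = (2.4624, 1.5432)
Step 3: at (2.4624, 1.5432), ∇φ = (5.9248, 9.1728) → (2.4624, 1.5432) − 0.04·(5.9248, 9.1728) = (2.225408, 1.176288)
Step 4: at (2.225408, 1.176288), ∇φ = (5.450816, 7.705152) → (2.225408, 1.176288) − 0.04·(5.450816, 7.705152) = (2.00737536, 0.86808192)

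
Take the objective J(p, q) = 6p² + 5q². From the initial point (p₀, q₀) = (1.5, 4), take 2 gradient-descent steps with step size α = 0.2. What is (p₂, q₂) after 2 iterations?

(2.94, 4)

∇J = (12p, 10q)
Step 1: at (1.5, 4), ∇J = (18, 40) → (1.5, 4) − 0.2·(18, 40) = (-2.1, -4)
Step 2: at (-2.1, -4), ∇J = (-25.2, -40) → (-2.1, -4) − 0.2·(-25.2, -40) = (2.94, 4)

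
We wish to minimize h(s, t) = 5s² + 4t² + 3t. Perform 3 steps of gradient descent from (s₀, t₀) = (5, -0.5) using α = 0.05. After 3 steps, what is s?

∇h = (10s, 8t + 3)
Step 1: at (5, -0.5), ∇h = (50, -1) → (5, -0.5) − 0.05·(50, -1) = (2.5, -0.45)
Step 2: at (2.5, -0.45), ∇h = (25, -0.6) → (2.5, -0.45) − 0.05·(25, -0.6) = (1.25, -0.42)
Step 3: at (1.25, -0.42), ∇h = (12.5, -0.36) → (1.25, -0.42) − 0.05·(12.5, -0.36) = (0.625, -0.402)
s = 0.625

0.625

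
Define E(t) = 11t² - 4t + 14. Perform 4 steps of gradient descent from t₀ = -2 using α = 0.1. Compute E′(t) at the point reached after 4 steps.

E′(t) = 22t - 4
Step 1: E′(-2) = -48; t₁ = -2 − 0.1·(-48) = 2.8
Step 2: E′(2.8) = 57.6; t₂ = 2.8 − 0.1·57.6 = -2.96
Step 3: E′(-2.96) = -69.12; t₃ = -2.96 − 0.1·(-69.12) = 3.952
Step 4: E′(3.952) = 82.944; t₄ = 3.952 − 0.1·82.944 = -4.3424
E′(t) at (-4.3424) = -99.5328

-99.5328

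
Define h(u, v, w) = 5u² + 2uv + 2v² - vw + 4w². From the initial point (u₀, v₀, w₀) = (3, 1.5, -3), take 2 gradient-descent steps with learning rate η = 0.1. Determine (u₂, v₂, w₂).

(0, 0.015, -0.09)

∇h = (10u + 2v, 2u + 4v - w, -v + 8w)
Step 1: at (3, 1.5, -3), ∇h = (33, 15, -25.5) → (3, 1.5, -3) − 0.1·(33, 15, -25.5) = (-0.3, 0, -0.45)
Step 2: at (-0.3, 0, -0.45), ∇h = (-3, -0.15, -3.6) → (-0.3, 0, -0.45) − 0.1·(-3, -0.15, -3.6) = (0, 0.015, -0.09)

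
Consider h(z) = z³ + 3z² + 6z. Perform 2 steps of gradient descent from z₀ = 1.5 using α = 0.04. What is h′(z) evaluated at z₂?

7.256672200752

h′(z) = 3z² + 6z + 6
z₁ = 1.5 − 0.04·21.75 = 0.63
z₂ = 0.63 − 0.04·10.9707 = 0.191172
h′(z) at (0.191172) = 7.256672200752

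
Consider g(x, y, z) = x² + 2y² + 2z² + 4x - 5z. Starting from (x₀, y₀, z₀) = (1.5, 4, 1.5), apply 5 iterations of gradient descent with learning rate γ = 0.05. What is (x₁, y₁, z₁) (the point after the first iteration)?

(1.15, 3.2, 1.45)

∇g = (2x + 4, 4y, 4z - 5)
(x₁, y₁, z₁) = (1.5, 4, 1.5) − 0.05·(7, 16, 1) = (1.15, 3.2, 1.45)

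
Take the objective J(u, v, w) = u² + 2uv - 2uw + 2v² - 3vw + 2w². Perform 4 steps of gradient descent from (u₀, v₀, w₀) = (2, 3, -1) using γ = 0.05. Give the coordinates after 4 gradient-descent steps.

∇J = (2u + 2v - 2w, 2u + 4v - 3w, -2u - 3v + 4w)
(u₁, v₁, w₁) = (2, 3, -1) − 0.05·(12, 19, -17) = (1.4, 2.05, -0.15)
(u₂, v₂, w₂) = (1.4, 2.05, -0.15) − 0.05·(7.2, 11.45, -9.55) = (1.04, 1.4775, 0.3275)
(u₃, v₃, w₃) = (1.04, 1.4775, 0.3275) − 0.05·(4.38, 7.0075, -5.2025) = (0.821, 1.127125, 0.587625)
(u₄, v₄, w₄) = (0.821, 1.127125, 0.587625) − 0.05·(2.721, 4.387625, -2.672875) = (0.68495, 0.90774375, 0.72126875)

(0.68495, 0.90774375, 0.72126875)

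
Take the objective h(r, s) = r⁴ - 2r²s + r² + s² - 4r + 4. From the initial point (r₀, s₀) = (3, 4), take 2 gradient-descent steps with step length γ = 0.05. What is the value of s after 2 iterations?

∇h = (4r³ - 4rs + 2r - 4, -2r² + 2s)
(r₁, s₁) = (3, 4) − 0.05·(62, -10) = (-0.1, 4.5)
(r₂, s₂) = (-0.1, 4.5) − 0.05·(-2.404, 8.98) = (0.0202, 4.051)
s = 4.051

4.051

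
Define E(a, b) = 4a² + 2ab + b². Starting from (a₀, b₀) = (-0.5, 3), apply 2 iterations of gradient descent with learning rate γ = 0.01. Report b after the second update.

∇E = (8a + 2b, 2a + 2b)
Step 1: at (-0.5, 3), ∇E = (2, 5) → (-0.5, 3) − 0.01·(2, 5) = (-0.52, 2.95)
Step 2: at (-0.52, 2.95), ∇E = (1.74, 4.86) → (-0.52, 2.95) − 0.01·(1.74, 4.86) = (-0.5374, 2.9014)
b = 2.9014

2.9014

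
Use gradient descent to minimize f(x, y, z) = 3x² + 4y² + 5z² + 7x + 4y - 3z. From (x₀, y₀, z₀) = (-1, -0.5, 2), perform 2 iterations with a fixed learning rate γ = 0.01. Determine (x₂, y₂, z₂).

∇f = (6x + 7, 8y + 4, 10z - 3)
Step 1: at (-1, -0.5, 2), ∇f = (1, 0, 17) → (-1, -0.5, 2) − 0.01·(1, 0, 17) = (-1.01, -0.5, 1.83)
Step 2: at (-1.01, -0.5, 1.83), ∇f = (0.94, 0, 15.3) → (-1.01, -0.5, 1.83) − 0.01·(0.94, 0, 15.3) = (-1.0194, -0.5, 1.677)

(-1.0194, -0.5, 1.677)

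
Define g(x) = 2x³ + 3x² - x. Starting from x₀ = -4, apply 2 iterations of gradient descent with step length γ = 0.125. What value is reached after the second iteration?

g′(x) = 6x² + 6x - 1
x₁ = -4 − 0.125·71 = -12.875
x₂ = -12.875 − 0.125·916.34375 = -127.41796875

-127.41796875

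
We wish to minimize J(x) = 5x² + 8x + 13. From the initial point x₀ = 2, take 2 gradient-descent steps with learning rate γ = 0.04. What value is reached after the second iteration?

J′(x) = 10x + 8
x₁ = 2 − 0.04·28 = 0.88
x₂ = 0.88 − 0.04·16.8 = 0.208

0.208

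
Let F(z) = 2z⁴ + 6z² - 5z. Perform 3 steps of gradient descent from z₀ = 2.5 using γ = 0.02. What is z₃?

F′(z) = 8z³ + 12z - 5
Step 1: F′(2.5) = 150; z₁ = 2.5 − 0.02·150 = -0.5
Step 2: F′(-0.5) = -12; z₂ = -0.5 − 0.02·(-12) = -0.26
Step 3: F′(-0.26) = -8.260608; z₃ = -0.26 − 0.02·(-8.260608) = -0.09478784

-0.09478784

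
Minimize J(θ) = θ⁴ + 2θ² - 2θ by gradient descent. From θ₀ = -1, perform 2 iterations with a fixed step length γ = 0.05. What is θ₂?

-0.275

J′(θ) = 4θ³ + 4θ - 2
θ₁ = -1 − 0.05·(-10) = -0.5
θ₂ = -0.5 − 0.05·(-4.5) = -0.275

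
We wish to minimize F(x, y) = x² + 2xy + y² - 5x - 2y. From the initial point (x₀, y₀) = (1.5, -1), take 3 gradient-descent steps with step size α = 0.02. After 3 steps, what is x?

1.72832

∇F = (2x + 2y - 5, 2x + 2y - 2)
(x₁, y₁) = (1.5, -1) − 0.02·(-4, -1) = (1.58, -0.98)
(x₂, y₂) = (1.58, -0.98) − 0.02·(-3.8, -0.8) = (1.656, -0.964)
(x₃, y₃) = (1.656, -0.964) − 0.02·(-3.616, -0.616) = (1.72832, -0.95168)
x = 1.72832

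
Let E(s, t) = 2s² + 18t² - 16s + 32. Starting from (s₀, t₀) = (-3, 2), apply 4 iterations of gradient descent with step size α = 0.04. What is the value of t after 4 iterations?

0.07496192

∇E = (4s - 16, 36t)
(s₁, t₁) = (-3, 2) − 0.04·(-28, 72) = (-1.88, -0.88)
(s₂, t₂) = (-1.88, -0.88) − 0.04·(-23.52, -31.68) = (-0.9392, 0.3872)
(s₃, t₃) = (-0.9392, 0.3872) − 0.04·(-19.7568, 13.9392) = (-0.148928, -0.170368)
(s₄, t₄) = (-0.148928, -0.170368) − 0.04·(-16.595712, -6.133248) = (0.51490048, 0.07496192)
t = 0.07496192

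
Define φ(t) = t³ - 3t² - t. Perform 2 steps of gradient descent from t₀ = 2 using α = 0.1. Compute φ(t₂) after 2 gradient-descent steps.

φ′(t) = 3t² - 6t - 1
Step 1: φ′(2) = -1; t₁ = 2 − 0.1·(-1) = 2.1
Step 2: φ′(2.1) = -0.37; t₂ = 2.1 − 0.1·(-0.37) = 2.137
φ(2.137) = -6.078121647

-6.078121647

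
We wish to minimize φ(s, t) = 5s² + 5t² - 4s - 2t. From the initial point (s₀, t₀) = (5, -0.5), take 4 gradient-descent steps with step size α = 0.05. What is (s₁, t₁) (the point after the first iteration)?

∇φ = (10s - 4, 10t - 2)
Step 1: at (5, -0.5), ∇φ = (46, -7) → (5, -0.5) − 0.05·(46, -7) = (2.7, -0.15)

(2.7, -0.15)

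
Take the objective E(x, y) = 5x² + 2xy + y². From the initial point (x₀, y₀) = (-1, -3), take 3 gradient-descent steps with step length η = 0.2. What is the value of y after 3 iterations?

∇E = (10x + 2y, 2x + 2y)
Step 1: at (-1, -3), ∇E = (-16, -8) → (-1, -3) − 0.2·(-16, -8) = (2.2, -1.4)
Step 2: at (2.2, -1.4), ∇E = (19.2, 1.6) → (2.2, -1.4) − 0.2·(19.2, 1.6) = (-1.64, -1.72)
Step 3: at (-1.64, -1.72), ∇E = (-19.84, -6.72) → (-1.64, -1.72) − 0.2·(-19.84, -6.72) = (2.328, -0.376)
y = -0.376

-0.376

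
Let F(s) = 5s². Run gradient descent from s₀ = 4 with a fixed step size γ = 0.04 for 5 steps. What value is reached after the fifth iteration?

0.31104

F′(s) = 10s
Step 1: F′(4) = 40; s₁ = 4 − 0.04·40 = 2.4
Step 2: F′(2.4) = 24; s₂ = 2.4 − 0.04·24 = 1.44
Step 3: F′(1.44) = 14.4; s₃ = 1.44 − 0.04·14.4 = 0.864
Step 4: F′(0.864) = 8.64; s₄ = 0.864 − 0.04·8.64 = 0.5184
Step 5: F′(0.5184) = 5.184; s₅ = 0.5184 − 0.04·5.184 = 0.31104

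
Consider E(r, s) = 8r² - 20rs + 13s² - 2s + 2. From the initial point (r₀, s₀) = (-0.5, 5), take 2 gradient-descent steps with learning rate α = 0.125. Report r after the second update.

-43.625

∇E = (16r - 20s, -20r + 26s - 2)
(r₁, s₁) = (-0.5, 5) − 0.125·(-108, 138) = (13, -12.25)
(r₂, s₂) = (13, -12.25) − 0.125·(453, -580.5) = (-43.625, 60.3125)
r = -43.625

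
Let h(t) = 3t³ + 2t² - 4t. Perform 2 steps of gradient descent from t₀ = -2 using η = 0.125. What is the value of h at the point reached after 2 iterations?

h′(t) = 9t² + 4t - 4
t₁ = -2 − 0.125·24 = -5
t₂ = -5 − 0.125·201 = -30.125
h(-30.125) = -80081.193359375

-80081.193359375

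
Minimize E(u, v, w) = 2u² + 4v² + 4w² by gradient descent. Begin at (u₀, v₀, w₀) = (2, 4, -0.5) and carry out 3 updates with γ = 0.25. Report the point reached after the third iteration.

(0, -4, 0.5)

∇E = (4u, 8v, 8w)
Step 1: at (2, 4, -0.5), ∇E = (8, 32, -4) → (2, 4, -0.5) − 0.25·(8, 32, -4) = (0, -4, 0.5)
Step 2: at (0, -4, 0.5), ∇E = (0, -32, 4) → (0, -4, 0.5) − 0.25·(0, -32, 4) = (0, 4, -0.5)
Step 3: at (0, 4, -0.5), ∇E = (0, 32, -4) → (0, 4, -0.5) − 0.25·(0, 32, -4) = (0, -4, 0.5)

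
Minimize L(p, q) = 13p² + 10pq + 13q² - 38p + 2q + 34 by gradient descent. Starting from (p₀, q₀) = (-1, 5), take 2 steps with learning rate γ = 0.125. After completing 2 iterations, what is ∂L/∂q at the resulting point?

729.5

∇L = (26p + 10q - 38, 10p + 26q + 2)
Step 1: at (-1, 5), ∇L = (-14, 122) → (-1, 5) − 0.125·(-14, 122) = (0.75, -10.25)
Step 2: at (0.75, -10.25), ∇L = (-121, -257) → (0.75, -10.25) − 0.125·(-121, -257) = (15.875, 21.875)
∂L/∂q at (15.875, 21.875) = 729.5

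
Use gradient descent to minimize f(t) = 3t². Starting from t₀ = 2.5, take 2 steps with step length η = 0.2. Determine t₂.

f′(t) = 6t
Step 1: f′(2.5) = 15; t₁ = 2.5 − 0.2·15 = -0.5
Step 2: f′(-0.5) = -3; t₂ = -0.5 − 0.2·(-3) = 0.1

0.1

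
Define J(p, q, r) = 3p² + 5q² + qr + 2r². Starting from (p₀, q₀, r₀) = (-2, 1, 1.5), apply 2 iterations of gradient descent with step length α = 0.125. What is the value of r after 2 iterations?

0.3671875

∇J = (6p, 10q + r, q + 4r)
(p₁, q₁, r₁) = (-2, 1, 1.5) − 0.125·(-12, 11.5, 7) = (-0.5, -0.4375, 0.625)
(p₂, q₂, r₂) = (-0.5, -0.4375, 0.625) − 0.125·(-3, -3.75, 2.0625) = (-0.125, 0.03125, 0.3671875)
r = 0.3671875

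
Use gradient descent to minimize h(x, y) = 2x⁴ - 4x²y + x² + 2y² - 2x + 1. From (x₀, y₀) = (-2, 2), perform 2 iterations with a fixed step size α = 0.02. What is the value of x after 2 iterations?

∇h = (8x³ - 8xy + 2x - 2, -4x² + 4y)
(x₁, y₁) = (-2, 2) − 0.02·(-38, -8) = (-1.24, 2.16)
(x₂, y₂) = (-1.24, 2.16) − 0.02·(1.694208, 2.4896) = (-1.27388416, 2.110208)
x = -1.27388416

-1.27388416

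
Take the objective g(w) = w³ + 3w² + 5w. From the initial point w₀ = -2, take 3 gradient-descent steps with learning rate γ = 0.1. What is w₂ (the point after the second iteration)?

-3.375

g′(w) = 3w² + 6w + 5
Step 1: g′(-2) = 5; w₁ = -2 − 0.1·5 = -2.5
Step 2: g′(-2.5) = 8.75; w₂ = -2.5 − 0.1·8.75 = -3.375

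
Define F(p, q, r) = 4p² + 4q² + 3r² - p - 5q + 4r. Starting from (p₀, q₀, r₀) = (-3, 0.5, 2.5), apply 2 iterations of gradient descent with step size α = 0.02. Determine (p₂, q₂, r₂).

(-2.08, 0.5368, 1.7856)

∇F = (8p - 1, 8q - 5, 6r + 4)
(p₁, q₁, r₁) = (-3, 0.5, 2.5) − 0.02·(-25, -1, 19) = (-2.5, 0.52, 2.12)
(p₂, q₂, r₂) = (-2.5, 0.52, 2.12) − 0.02·(-21, -0.84, 16.72) = (-2.08, 0.5368, 1.7856)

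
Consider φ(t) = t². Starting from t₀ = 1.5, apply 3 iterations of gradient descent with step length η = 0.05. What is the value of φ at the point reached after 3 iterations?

1.19574225

φ′(t) = 2t
t₁ = 1.5 − 0.05·3 = 1.35
t₂ = 1.35 − 0.05·2.7 = 1.215
t₃ = 1.215 − 0.05·2.43 = 1.0935
φ(1.0935) = 1.19574225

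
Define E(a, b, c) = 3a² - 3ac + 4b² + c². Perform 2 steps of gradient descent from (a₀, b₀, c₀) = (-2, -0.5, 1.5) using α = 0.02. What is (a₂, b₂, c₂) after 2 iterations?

(-1.3904, -0.3528, 1.167)

∇E = (6a - 3c, 8b, -3a + 2c)
(a₁, b₁, c₁) = (-2, -0.5, 1.5) − 0.02·(-16.5, -4, 9) = (-1.67, -0.42, 1.32)
(a₂, b₂, c₂) = (-1.67, -0.42, 1.32) − 0.02·(-13.98, -3.36, 7.65) = (-1.3904, -0.3528, 1.167)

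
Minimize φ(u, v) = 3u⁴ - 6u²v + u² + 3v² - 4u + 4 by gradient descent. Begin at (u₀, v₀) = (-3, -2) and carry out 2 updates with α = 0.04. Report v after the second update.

∇φ = (12u³ - 12uv + 2u - 4, -6u² + 6v)
(u₁, v₁) = (-3, -2) − 0.04·(-406, -66) = (13.24, 0.64)
(u₂, v₂) = (13.24, 0.64) − 0.04·(27772.079488, -1047.9456) = (-1097.64317952, 42.557824)
v = 42.557824

42.557824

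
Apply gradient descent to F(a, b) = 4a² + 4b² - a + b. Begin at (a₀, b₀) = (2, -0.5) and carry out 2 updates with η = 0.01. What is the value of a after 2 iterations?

∇F = (8a - 1, 8b + 1)
Step 1: at (2, -0.5), ∇F = (15, -3) → (2, -0.5) − 0.01·(15, -3) = (1.85, -0.47)
Step 2: at (1.85, -0.47), ∇F = (13.8, -2.76) → (1.85, -0.47) − 0.01·(13.8, -2.76) = (1.712, -0.4424)
a = 1.712

1.712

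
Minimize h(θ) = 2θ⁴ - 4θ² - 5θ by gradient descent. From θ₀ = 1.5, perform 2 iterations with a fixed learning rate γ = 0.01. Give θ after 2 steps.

1.34248

h′(θ) = 8θ³ - 8θ - 5
θ₁ = 1.5 − 0.01·10 = 1.4
θ₂ = 1.4 − 0.01·5.752 = 1.34248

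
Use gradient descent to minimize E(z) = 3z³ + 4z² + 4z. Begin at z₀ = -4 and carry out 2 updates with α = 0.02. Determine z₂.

E′(z) = 9z² + 8z + 4
z₁ = -4 − 0.02·116 = -6.32
z₂ = -6.32 − 0.02·312.9216 = -12.578432

-12.578432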